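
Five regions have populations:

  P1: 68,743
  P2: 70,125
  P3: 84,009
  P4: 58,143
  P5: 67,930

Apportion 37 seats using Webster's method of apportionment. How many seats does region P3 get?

9

Standard divisor 348950/37 ≈ 9431.081; standard quotas: P1 7.289, P2 7.436, P3 8.908, P4 6.165, P5 7.203.
Rounding to the nearest integer gives 7, 7, 9, 6, 7 = 36 seats, so the divisor must be adjusted.
With modified divisor 9300: modified quotas P1 7.392, P2 7.540, P3 9.033, P4 6.252, P5 7.304.
Rounding to the nearest integer: P1 7, P2 8, P3 9, P4 6, P5 7 (total 37).
P3 receives 9.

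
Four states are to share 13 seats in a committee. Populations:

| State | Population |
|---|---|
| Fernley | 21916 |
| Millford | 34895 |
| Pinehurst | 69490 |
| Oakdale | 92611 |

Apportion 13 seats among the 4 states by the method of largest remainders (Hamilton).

Fernley 1, Millford 2, Pinehurst 4, Oakdale 6

Standard divisor: 218912 ÷ 13 ≈ 16839.385.
Standard quotas: Fernley 1.3015, Millford 2.0722, Pinehurst 4.1266, Oakdale 5.4997.
Lower quotas: Fernley 1, Millford 2, Pinehurst 4, Oakdale 5 (sum 12, leaving 1 seat).
Remainders in descending order: Oakdale 0.4997, Fernley 0.3015, Pinehurst 0.1266, Millford 0.0722.
The surplus seat goes to Oakdale.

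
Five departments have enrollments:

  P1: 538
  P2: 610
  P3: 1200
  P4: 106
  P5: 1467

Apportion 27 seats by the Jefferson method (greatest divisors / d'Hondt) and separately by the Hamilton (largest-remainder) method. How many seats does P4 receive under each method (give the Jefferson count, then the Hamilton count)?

0 and 1

Jefferson: P1 4, P2 4, P3 8, P4 0, P5 11.
Hamilton: P1 4, P2 4, P3 8, P4 1, P5 10.
P4 gets 0 under Jefferson and 1 under Hamilton.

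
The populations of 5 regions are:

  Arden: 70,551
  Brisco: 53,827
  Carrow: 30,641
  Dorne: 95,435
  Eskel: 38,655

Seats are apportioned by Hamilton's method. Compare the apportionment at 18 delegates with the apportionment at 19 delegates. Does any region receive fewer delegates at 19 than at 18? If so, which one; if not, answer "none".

none

At 18 seats: Arden 4, Brisco 3, Carrow 2, Dorne 6, Eskel 3.
At 19 seats: Arden 5, Brisco 3, Carrow 2, Dorne 6, Eskel 3.
No region's allocation decreased.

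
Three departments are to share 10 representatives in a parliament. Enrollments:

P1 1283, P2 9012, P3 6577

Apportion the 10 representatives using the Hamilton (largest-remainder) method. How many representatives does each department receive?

P1: 1, P2: 5, P3: 4

Total 16872; standard divisor 16872/10 ≈ 1687.2.
Standard quotas: P1 0.7604, P2 5.3414, P3 3.8982.
Lower quotas: P1 0, P2 5, P3 3 (sum 8, leaving 2 seats).
Remainders in descending order: P3 0.8982, P1 0.7604, P2 0.3414.
The surplus seats go to P3, P1.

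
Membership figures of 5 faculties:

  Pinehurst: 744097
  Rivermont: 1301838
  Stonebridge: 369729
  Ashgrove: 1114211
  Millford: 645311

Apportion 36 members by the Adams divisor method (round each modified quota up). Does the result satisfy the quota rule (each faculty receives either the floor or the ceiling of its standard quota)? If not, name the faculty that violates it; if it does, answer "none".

none

Standard quotas: Pinehurst 6.416, Rivermont 11.225, Stonebridge 3.188, Ashgrove 9.607, Millford 5.564.
Adams allocation: Pinehurst 7, Rivermont 11, Stonebridge 3, Ashgrove 9, Millford 6.
Every allocation lies between the lower and upper quota.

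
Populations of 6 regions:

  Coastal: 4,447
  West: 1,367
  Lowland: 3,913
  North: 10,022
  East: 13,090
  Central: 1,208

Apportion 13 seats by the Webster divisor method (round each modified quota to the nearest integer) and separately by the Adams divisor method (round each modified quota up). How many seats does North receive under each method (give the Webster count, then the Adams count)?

Webster: Coastal 2, West 1, Lowland 1, North 4, East 5, Central 0.
Adams: Coastal 2, West 1, Lowland 2, North 3, East 4, Central 1.
North gets 4 under Webster and 3 under Adams.

4 and 3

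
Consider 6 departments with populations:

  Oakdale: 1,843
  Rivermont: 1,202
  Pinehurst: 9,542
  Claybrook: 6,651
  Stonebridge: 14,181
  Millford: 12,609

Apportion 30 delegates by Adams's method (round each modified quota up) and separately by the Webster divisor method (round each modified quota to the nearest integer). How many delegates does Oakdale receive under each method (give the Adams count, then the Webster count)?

Adams: Oakdale 2, Rivermont 1, Pinehurst 6, Claybrook 4, Stonebridge 9, Millford 8.
Webster: Oakdale 1, Rivermont 1, Pinehurst 6, Claybrook 4, Stonebridge 10, Millford 8.
Oakdale gets 2 under Adams and 1 under Webster.

2 and 1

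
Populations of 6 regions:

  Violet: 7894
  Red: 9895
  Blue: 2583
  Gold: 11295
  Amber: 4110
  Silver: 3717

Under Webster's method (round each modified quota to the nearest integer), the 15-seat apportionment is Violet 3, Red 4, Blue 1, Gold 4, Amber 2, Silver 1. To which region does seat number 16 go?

Priority for the next seat is population ÷ (current seats + 0.5).
Priorities: Violet 2255.429, Red 2198.889, Blue 1722.000, Gold 2510.000, Amber 1644.000, Silver 2478.000.
Highest priority: Gold.

Gold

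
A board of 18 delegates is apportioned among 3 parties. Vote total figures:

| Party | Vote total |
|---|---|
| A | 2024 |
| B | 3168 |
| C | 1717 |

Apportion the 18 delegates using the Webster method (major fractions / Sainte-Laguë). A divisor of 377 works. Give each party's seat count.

A 5; B 8; C 5

With modified divisor 377: modified quotas A 5.369, B 8.403, C 4.554.
Rounding to the nearest integer: A 5, B 8, C 5 (total 18).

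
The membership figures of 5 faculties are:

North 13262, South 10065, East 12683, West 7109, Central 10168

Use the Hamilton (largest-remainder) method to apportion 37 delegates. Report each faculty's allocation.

North: 9, South: 7, East: 9, West: 5, Central: 7

Total 53287; standard divisor 53287/37 ≈ 1440.189.
Standard quotas: North 9.2085, South 6.9887, East 8.8065, West 4.9362, Central 7.0602.
Lower quotas: North 9, South 6, East 8, West 4, Central 7 (sum 34, leaving 3 seats).
Remainders in descending order: South 0.9887, West 0.9362, East 0.8065, North 0.2085, Central 0.0602.
Largest remainders: South, West, East receive the extra seats.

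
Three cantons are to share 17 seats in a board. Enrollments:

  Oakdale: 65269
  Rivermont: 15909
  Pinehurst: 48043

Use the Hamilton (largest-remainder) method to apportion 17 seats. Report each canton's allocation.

Standard divisor: 129221 ÷ 17 ≈ 7601.235.
Standard quotas: Oakdale 8.5866, Rivermont 2.0929, Pinehurst 6.3204.
Lower quotas: Oakdale 8, Rivermont 2, Pinehurst 6 (sum 16, leaving 1 seat).
Remainders in descending order: Oakdale 0.5866, Pinehurst 0.3204, Rivermont 0.0929.
Largest remainder: Oakdale receives the extra seat.

Oakdale: 9, Rivermont: 2, Pinehurst: 6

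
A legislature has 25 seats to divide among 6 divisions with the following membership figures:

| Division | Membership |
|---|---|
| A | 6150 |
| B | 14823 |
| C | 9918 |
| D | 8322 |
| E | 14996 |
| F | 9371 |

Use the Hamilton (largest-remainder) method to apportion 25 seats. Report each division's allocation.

A: 2; B: 6; C: 4; D: 3; E: 6; F: 4

Standard divisor: 63580 ÷ 25 ≈ 2543.2.
Standard quotas: A 2.4182, B 5.8285, C 3.8998, D 3.2723, E 5.8965, F 3.6847.
Lower quotas: A 2, B 5, C 3, D 3, E 5, F 3 (sum 21, leaving 4 seats).
Remainders in descending order: C 0.8998, E 0.8965, B 0.8285, F 0.6847, A 0.4182, D 0.2723.
The surplus seats go to C, E, B, F.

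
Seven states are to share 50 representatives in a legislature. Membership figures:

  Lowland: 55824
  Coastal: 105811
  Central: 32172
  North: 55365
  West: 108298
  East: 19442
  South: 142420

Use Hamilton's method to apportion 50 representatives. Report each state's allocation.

The standard divisor is 519332/50 ≈ 10386.64.
Standard quotas: Lowland 5.3746, Coastal 10.1872, Central 3.0974, North 5.3304, West 10.4267, East 1.8718, South 13.7118.
Lower quotas: Lowland 5, Coastal 10, Central 3, North 5, West 10, East 1, South 13 (sum 47, leaving 3 seats).
Remainders in descending order: East 0.8718, South 0.7118, West 0.4267, Lowland 0.3746, North 0.3304, Coastal 0.1872, Central 0.0974.
Largest remainders: East, South, West receive the extra seats.

Lowland 5; Coastal 10; Central 3; North 5; West 11; East 2; South 14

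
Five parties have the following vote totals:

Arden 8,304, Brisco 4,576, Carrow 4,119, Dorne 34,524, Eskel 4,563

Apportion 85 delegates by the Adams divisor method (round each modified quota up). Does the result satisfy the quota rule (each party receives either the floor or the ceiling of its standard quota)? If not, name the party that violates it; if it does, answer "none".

Standard quotas: Arden 12.585, Brisco 6.935, Carrow 6.242, Dorne 52.322, Eskel 6.915.
Adams allocation: Arden 13, Brisco 7, Carrow 7, Dorne 51, Eskel 7.
Dorne has quota 52.322 (lower 52, upper 53) but receives 51 — outside the quota interval.

Dorne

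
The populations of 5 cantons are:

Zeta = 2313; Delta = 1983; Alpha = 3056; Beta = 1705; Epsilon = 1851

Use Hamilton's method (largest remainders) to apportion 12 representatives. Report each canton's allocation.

Zeta=3; Delta=2; Alpha=3; Beta=2; Epsilon=2

The standard divisor is 10908/12 = 909.
Standard quotas: Zeta 2.545, Delta 2.182, Alpha 3.362, Beta 1.876, Epsilon 2.036.
Lower quotas: Zeta 2, Delta 2, Alpha 3, Beta 1, Epsilon 2 (sum 10, leaving 2 seats).
Remainders in descending order: Beta 0.876, Zeta 0.545, Alpha 0.362, Delta 0.182, Epsilon 0.036.
The surplus seats go to Beta, Zeta.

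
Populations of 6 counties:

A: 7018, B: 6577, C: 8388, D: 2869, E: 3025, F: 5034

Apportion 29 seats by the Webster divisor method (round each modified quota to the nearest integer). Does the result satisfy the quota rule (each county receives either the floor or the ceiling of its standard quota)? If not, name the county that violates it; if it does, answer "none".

Standard quotas: A 6.184, B 5.795, C 7.391, D 2.528, E 2.666, F 4.436.
Webster allocation: A 6, B 6, C 7, D 3, E 3, F 4.
Every allocation lies between the lower and upper quota.

none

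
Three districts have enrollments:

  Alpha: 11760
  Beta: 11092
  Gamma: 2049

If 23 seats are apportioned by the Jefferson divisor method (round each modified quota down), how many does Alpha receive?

11

Standard divisor 24901/23 ≈ 1082.652; standard quotas: Alpha 10.862, Beta 10.245, Gamma 1.893.
Rounding down gives 10, 10, 1 = 21 seats, so the divisor must be adjusted.
With modified divisor 1013.2: modified quotas Alpha 11.607, Beta 10.947, Gamma 2.022.
Rounding down: Alpha 11, Beta 10, Gamma 2 (total 23).
Alpha receives 11.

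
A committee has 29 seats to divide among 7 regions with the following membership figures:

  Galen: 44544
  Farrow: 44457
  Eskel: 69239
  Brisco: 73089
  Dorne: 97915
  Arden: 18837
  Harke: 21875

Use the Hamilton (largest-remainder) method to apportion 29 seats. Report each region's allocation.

Total 369956; standard divisor 369956/29 ≈ 12757.103.
Standard quotas: Galen 3.4917, Farrow 3.4849, Eskel 5.4275, Brisco 5.7293, Dorne 7.6753, Arden 1.4766, Harke 1.7147.
Lower quotas: Galen 3, Farrow 3, Eskel 5, Brisco 5, Dorne 7, Arden 1, Harke 1 (sum 25, leaving 4 seats).
Remainders in descending order: Brisco 0.7293, Harke 0.7147, Dorne 0.6753, Galen 0.4917, Farrow 0.4849, Arden 0.4766, Eskel 0.4275.
The surplus seats go to Brisco, Harke, Dorne, Galen.

Galen: 4, Farrow: 3, Eskel: 5, Brisco: 6, Dorne: 8, Arden: 1, Harke: 2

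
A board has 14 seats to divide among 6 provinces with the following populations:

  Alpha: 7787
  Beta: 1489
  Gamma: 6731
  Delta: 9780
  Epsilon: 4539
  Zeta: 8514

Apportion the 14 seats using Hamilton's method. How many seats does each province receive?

Standard divisor: 38840 ÷ 14 ≈ 2774.286.
Standard quotas: Alpha 2.8068, Beta 0.5367, Gamma 2.4262, Delta 3.5252, Epsilon 1.6361, Zeta 3.0689.
Lower quotas: Alpha 2, Beta 0, Gamma 2, Delta 3, Epsilon 1, Zeta 3 (sum 11, leaving 3 seats).
Remainders in descending order: Alpha 0.8068, Epsilon 0.6361, Beta 0.5367, Delta 0.5252, Gamma 0.4262, Zeta 0.0689.
The surplus seats go to Alpha, Epsilon, Beta.

Alpha 3, Beta 1, Gamma 2, Delta 3, Epsilon 2, Zeta 3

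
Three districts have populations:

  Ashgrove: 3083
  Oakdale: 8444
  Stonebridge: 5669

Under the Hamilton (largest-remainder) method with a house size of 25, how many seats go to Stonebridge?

Standard divisor: 17196 ÷ 25 ≈ 687.84.
Standard quotas: Ashgrove 4.4821, Oakdale 12.2761, Stonebridge 8.2417.
Lower quotas: Ashgrove 4, Oakdale 12, Stonebridge 8 (sum 24, leaving 1 seat).
Remainders in descending order: Ashgrove 0.4821, Oakdale 0.2761, Stonebridge 0.2417.
The surplus seat goes to Ashgrove.
Stonebridge receives 8.

8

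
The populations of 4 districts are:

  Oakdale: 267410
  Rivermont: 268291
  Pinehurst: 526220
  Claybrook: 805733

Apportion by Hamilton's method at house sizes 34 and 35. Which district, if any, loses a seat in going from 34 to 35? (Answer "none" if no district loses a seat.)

none

At 34 seats: Oakdale 5, Rivermont 5, Pinehurst 9, Claybrook 15.
At 35 seats: Oakdale 5, Rivermont 5, Pinehurst 10, Claybrook 15.
No district's allocation decreased.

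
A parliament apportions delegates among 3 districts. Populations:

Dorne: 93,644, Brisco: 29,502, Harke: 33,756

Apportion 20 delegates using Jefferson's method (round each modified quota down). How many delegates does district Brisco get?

Standard divisor 156902/20 ≈ 7845.1; standard quotas: Dorne 11.937, Brisco 3.761, Harke 4.303.
Rounding down gives 11, 3, 4 = 18 seats, so the divisor must be adjusted.
With modified divisor 7300: modified quotas Dorne 12.828, Brisco 4.041, Harke 4.624.
Rounding down: Dorne 12, Brisco 4, Harke 4 (total 20).
Brisco receives 4.

4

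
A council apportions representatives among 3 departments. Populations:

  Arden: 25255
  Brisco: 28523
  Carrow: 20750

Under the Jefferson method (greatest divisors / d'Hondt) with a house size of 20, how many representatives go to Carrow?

Standard divisor 74528/20 ≈ 3726.4; standard quotas: Arden 6.777, Brisco 7.654, Carrow 5.568.
Rounding down gives 6, 7, 5 = 18 seats, so the divisor must be adjusted.
With modified divisor 3500: modified quotas Arden 7.216, Brisco 8.149, Carrow 5.929.
Rounding down: Arden 7, Brisco 8, Carrow 5 (total 20).
Carrow receives 5.

5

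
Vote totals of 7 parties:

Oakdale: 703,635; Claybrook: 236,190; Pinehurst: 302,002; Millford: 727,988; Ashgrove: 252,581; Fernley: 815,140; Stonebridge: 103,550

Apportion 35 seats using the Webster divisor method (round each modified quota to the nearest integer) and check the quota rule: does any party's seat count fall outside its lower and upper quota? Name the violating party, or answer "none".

none

Standard quotas: Oakdale 7.840, Claybrook 2.632, Pinehurst 3.365, Millford 8.112, Ashgrove 2.814, Fernley 9.083, Stonebridge 1.154.
Webster allocation: Oakdale 8, Claybrook 3, Pinehurst 3, Millford 8, Ashgrove 3, Fernley 9, Stonebridge 1.
Every allocation lies between the lower and upper quota.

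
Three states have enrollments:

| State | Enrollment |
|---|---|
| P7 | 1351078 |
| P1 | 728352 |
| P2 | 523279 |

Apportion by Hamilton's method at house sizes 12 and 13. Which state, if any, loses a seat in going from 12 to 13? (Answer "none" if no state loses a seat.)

At 12 seats: P7 6, P1 3, P2 3.
At 13 seats: P7 7, P1 4, P2 2.
P2 drops from 3 to 2.

P2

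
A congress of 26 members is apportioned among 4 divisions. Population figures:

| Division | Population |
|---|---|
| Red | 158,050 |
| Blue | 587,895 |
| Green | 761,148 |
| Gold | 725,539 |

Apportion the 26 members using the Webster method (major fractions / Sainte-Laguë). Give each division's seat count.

Red=2; Blue=7; Green=9; Gold=8

Standard divisor 2232632/26 ≈ 85870.462; standard quotas: Red 1.841, Blue 6.846, Green 8.864, Gold 8.449.
Rounding to the nearest integer gives Red 2, Blue 7, Green 9, Gold 8 — total 26, matching the house size, so no adjustment is needed.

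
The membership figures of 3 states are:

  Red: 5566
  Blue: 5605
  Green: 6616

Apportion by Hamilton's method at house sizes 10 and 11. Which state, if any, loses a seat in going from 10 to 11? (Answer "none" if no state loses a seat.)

none

At 10 seats: Red 3, Blue 3, Green 4.
At 11 seats: Red 3, Blue 4, Green 4.
No state's allocation decreased.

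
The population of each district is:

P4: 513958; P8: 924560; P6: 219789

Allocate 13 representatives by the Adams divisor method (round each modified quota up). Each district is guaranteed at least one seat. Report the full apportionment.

P4 4, P8 7, P6 2

Standard divisor 1658307/13 ≈ 127562.077; standard quotas: P4 4.029, P8 7.248, P6 1.723.
Rounding up gives 5, 8, 2 = 15 seats, so the divisor must be adjusted.
With modified divisor 143100: modified quotas P4 3.592, P8 6.461, P6 1.536.
Rounding up: P4 4, P8 7, P6 2 (total 13).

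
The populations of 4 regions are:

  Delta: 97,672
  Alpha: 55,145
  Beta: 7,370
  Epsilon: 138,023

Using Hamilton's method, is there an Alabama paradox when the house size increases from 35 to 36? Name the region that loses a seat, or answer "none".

At 35 seats: Delta 11, Alpha 7, Beta 1, Epsilon 16.
At 36 seats: Delta 12, Alpha 6, Beta 1, Epsilon 17.
Alpha drops from 7 to 6.

Alpha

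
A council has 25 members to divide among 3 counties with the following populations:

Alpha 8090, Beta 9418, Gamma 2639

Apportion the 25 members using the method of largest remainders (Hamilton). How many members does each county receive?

The standard divisor is 20147/25 ≈ 805.88.
Standard quotas: Alpha 10.0387, Beta 11.6866, Gamma 3.2747.
Lower quotas: Alpha 10, Beta 11, Gamma 3 (sum 24, leaving 1 seat).
Remainders in descending order: Beta 0.6866, Gamma 0.2747, Alpha 0.0387.
Largest remainder: Beta receives the extra seat.

Alpha: 10, Beta: 12, Gamma: 3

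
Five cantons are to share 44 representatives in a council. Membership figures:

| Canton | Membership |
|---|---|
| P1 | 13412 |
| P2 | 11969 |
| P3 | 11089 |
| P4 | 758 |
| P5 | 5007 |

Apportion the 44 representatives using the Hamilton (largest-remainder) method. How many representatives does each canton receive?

The standard divisor is 42235/44 ≈ 959.886.
Standard quotas: P1 13.9725, P2 12.4692, P3 11.5524, P4 0.7897, P5 5.2162.
Lower quotas: P1 13, P2 12, P3 11, P4 0, P5 5 (sum 41, leaving 3 seats).
Remainders in descending order: P1 0.9725, P4 0.7897, P3 0.5524, P2 0.4692, P5 0.2162.
The surplus seats go to P1, P4, P3.

P1: 14; P2: 12; P3: 12; P4: 1; P5: 5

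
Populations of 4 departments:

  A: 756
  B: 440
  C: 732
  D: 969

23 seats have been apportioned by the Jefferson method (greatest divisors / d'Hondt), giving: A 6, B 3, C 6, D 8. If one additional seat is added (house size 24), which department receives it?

Priority for the next seat is population ÷ (current seats + 1).
Priorities: A 108.000, B 110.000, C 104.571, D 107.667.
Highest priority: B.

B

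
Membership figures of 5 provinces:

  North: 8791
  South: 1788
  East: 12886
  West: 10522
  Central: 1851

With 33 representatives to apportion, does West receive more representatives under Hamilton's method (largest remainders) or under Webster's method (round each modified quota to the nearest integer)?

Hamilton: North 8, South 1, East 12, West 10, Central 2.
Webster: North 8, South 2, East 12, West 9, Central 2.
West gets 10 under Hamilton and 9 under Webster.

Hamilton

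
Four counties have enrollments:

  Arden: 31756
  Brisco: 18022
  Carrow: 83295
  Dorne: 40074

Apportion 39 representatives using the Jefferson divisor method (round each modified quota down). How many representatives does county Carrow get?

Standard divisor 173147/39 ≈ 4439.667; standard quotas: Arden 7.153, Brisco 4.059, Carrow 18.762, Dorne 9.026.
Rounding down gives 7, 4, 18, 9 = 38 seats, so the divisor must be adjusted.
With modified divisor 4300: modified quotas Arden 7.385, Brisco 4.191, Carrow 19.371, Dorne 9.320.
Rounding down: Arden 7, Brisco 4, Carrow 19, Dorne 9 (total 39).
Carrow receives 19.

19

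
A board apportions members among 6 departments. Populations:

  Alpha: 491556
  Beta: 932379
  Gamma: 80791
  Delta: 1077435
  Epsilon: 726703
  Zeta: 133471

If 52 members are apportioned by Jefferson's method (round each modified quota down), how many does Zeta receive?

Standard divisor 3442335/52 ≈ 66198.75; standard quotas: Alpha 7.425, Beta 14.085, Gamma 1.220, Delta 16.276, Epsilon 10.978, Zeta 2.016.
Rounding down gives 7, 14, 1, 16, 10, 2 = 50 seats, so the divisor must be adjusted.
With modified divisor 62800: modified quotas Alpha 7.827, Beta 14.847, Gamma 1.286, Delta 17.157, Epsilon 11.572, Zeta 2.125.
Rounding down: Alpha 7, Beta 14, Gamma 1, Delta 17, Epsilon 11, Zeta 2 (total 52).
Zeta receives 2.

2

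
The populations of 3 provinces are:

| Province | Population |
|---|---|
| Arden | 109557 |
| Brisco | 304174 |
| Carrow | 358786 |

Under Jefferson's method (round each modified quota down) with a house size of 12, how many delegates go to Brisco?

5

Standard divisor 772517/12 ≈ 64376.417; standard quotas: Arden 1.702, Brisco 4.725, Carrow 5.573.
Rounding down gives 1, 4, 5 = 10 seats, so the divisor must be adjusted.
With modified divisor 57300: modified quotas Arden 1.912, Brisco 5.308, Carrow 6.262.
Rounding down: Arden 1, Brisco 5, Carrow 6 (total 12).
Brisco receives 5.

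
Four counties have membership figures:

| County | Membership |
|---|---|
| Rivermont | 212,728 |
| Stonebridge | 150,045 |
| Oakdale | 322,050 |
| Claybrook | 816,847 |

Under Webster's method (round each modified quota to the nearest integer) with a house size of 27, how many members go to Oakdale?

6

Standard divisor 1501670/27 ≈ 55617.407; standard quotas: Rivermont 3.825, Stonebridge 2.698, Oakdale 5.790, Claybrook 14.687.
Rounding to the nearest integer gives 4, 3, 6, 15 = 28 seats, so the divisor must be adjusted.
With modified divisor 57400: modified quotas Rivermont 3.706, Stonebridge 2.614, Oakdale 5.611, Claybrook 14.231.
Rounding to the nearest integer: Rivermont 4, Stonebridge 3, Oakdale 6, Claybrook 14 (total 27).
Oakdale receives 6.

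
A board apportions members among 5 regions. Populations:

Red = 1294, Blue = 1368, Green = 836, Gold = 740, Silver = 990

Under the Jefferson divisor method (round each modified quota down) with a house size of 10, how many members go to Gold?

Standard divisor 5228/10 ≈ 522.8; standard quotas: Red 2.475, Blue 2.617, Green 1.599, Gold 1.415, Silver 1.894.
Rounding down gives 2, 2, 1, 1, 1 = 7 seats, so the divisor must be adjusted.
With modified divisor 425: modified quotas Red 3.045, Blue 3.219, Green 1.967, Gold 1.741, Silver 2.329.
Rounding down: Red 3, Blue 3, Green 1, Gold 1, Silver 2 (total 10).
Gold receives 1.

1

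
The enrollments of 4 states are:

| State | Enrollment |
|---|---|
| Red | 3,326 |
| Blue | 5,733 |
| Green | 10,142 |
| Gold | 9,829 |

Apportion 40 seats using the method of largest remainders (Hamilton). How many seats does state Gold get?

Total 29030; standard divisor 29030/40 ≈ 725.75.
Standard quotas: Red 4.5828, Blue 7.8994, Green 13.9745, Gold 13.5432.
Lower quotas: Red 4, Blue 7, Green 13, Gold 13 (sum 37, leaving 3 seats).
Remainders in descending order: Green 0.9745, Blue 0.8994, Red 0.5828, Gold 0.5432.
Largest remainders: Green, Blue, Red receive the extra seats.
Gold receives 13.

13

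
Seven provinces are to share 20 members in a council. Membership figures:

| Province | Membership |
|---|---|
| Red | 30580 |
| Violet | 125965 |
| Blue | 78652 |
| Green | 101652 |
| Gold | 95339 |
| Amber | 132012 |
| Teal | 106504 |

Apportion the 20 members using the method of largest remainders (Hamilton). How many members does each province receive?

Total 670704; standard divisor 670704/20 ≈ 33535.2.
Standard quotas: Red 0.9119, Violet 3.7562, Blue 2.3454, Green 3.0312, Gold 2.8430, Amber 3.9365, Teal 3.1759.
Lower quotas: Red 0, Violet 3, Blue 2, Green 3, Gold 2, Amber 3, Teal 3 (sum 16, leaving 4 seats).
Remainders in descending order: Amber 0.9365, Red 0.9119, Gold 0.8430, Violet 0.7562, Blue 0.3454, Teal 0.1759, Green 0.0312.
The surplus seats go to Amber, Red, Gold, Violet.

Red: 1, Violet: 4, Blue: 2, Green: 3, Gold: 3, Amber: 4, Teal: 3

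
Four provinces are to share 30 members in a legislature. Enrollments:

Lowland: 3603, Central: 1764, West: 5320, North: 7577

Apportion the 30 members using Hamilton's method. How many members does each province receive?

Total 18264; standard divisor 18264/30 ≈ 608.8.
Standard quotas: Lowland 5.9182, Central 2.8975, West 8.7385, North 12.4458.
Lower quotas: Lowland 5, Central 2, West 8, North 12 (sum 27, leaving 3 seats).
Remainders in descending order: Lowland 0.9182, Central 0.8975, West 0.7385, North 0.4458.
The surplus seats go to Lowland, Central, West.

Lowland: 6, Central: 3, West: 9, North: 12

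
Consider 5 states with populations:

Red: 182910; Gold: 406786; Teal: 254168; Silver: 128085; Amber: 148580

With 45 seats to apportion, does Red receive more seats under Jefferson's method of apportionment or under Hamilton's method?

Hamilton

Jefferson: Red 7, Gold 17, Teal 10, Silver 5, Amber 6.
Hamilton: Red 8, Gold 16, Teal 10, Silver 5, Amber 6.
Red gets 7 under Jefferson and 8 under Hamilton.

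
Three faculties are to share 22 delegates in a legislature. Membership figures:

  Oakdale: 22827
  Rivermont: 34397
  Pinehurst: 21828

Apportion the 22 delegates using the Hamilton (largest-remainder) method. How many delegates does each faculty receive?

Oakdale 6, Rivermont 10, Pinehurst 6

The standard divisor is 79052/22 ≈ 3593.273.
Standard quotas: Oakdale 6.3527, Rivermont 9.5726, Pinehurst 6.0747.
Lower quotas: Oakdale 6, Rivermont 9, Pinehurst 6 (sum 21, leaving 1 seat).
Remainders in descending order: Rivermont 0.5726, Oakdale 0.3527, Pinehurst 0.0747.
The surplus seat goes to Rivermont.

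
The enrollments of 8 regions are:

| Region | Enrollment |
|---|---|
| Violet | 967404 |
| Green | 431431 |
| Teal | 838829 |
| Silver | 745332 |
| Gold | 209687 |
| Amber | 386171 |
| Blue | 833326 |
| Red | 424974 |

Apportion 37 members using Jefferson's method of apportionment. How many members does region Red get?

3

Standard divisor 4837154/37 ≈ 130733.892; standard quotas: Violet 7.400, Green 3.300, Teal 6.416, Silver 5.701, Gold 1.604, Amber 2.954, Blue 6.374, Red 3.251.
Rounding down gives 7, 3, 6, 5, 1, 2, 6, 3 = 33 seats, so the divisor must be adjusted.
With modified divisor 119400: modified quotas Violet 8.102, Green 3.613, Teal 7.025, Silver 6.242, Gold 1.756, Amber 3.234, Blue 6.979, Red 3.559.
Rounding down: Violet 8, Green 3, Teal 7, Silver 6, Gold 1, Amber 3, Blue 6, Red 3 (total 37).
Red receives 3.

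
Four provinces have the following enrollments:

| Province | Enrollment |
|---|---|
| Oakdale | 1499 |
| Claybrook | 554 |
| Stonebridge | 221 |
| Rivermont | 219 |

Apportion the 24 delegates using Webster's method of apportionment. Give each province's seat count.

Oakdale 15, Claybrook 5, Stonebridge 2, Rivermont 2

Standard divisor 2493/24 ≈ 103.875; standard quotas: Oakdale 14.431, Claybrook 5.333, Stonebridge 2.128, Rivermont 2.108.
Rounding to the nearest integer gives 14, 5, 2, 2 = 23 seats, so the divisor must be adjusted.
With modified divisor 102: modified quotas Oakdale 14.696, Claybrook 5.431, Stonebridge 2.167, Rivermont 2.147.
Rounding to the nearest integer: Oakdale 15, Claybrook 5, Stonebridge 2, Rivermont 2 (total 24).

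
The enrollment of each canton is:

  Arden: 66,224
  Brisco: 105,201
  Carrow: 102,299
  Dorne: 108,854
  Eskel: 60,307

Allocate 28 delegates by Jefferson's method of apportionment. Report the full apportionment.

Standard divisor 442885/28 ≈ 15817.321; standard quotas: Arden 4.187, Brisco 6.651, Carrow 6.468, Dorne 6.882, Eskel 3.813.
Rounding down gives 4, 6, 6, 6, 3 = 25 seats, so the divisor must be adjusted.
With modified divisor 14800: modified quotas Arden 4.475, Brisco 7.108, Carrow 6.912, Dorne 7.355, Eskel 4.075.
Rounding down: Arden 4, Brisco 7, Carrow 6, Dorne 7, Eskel 4 (total 28).

Arden: 4, Brisco: 7, Carrow: 6, Dorne: 7, Eskel: 4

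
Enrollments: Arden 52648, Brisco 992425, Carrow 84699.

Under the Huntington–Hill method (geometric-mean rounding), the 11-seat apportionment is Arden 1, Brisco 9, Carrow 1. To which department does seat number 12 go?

Brisco

Priority for the next seat is population ÷ (√(s·(s+1))).
Priorities: Arden 37227.758, Brisco 104610.780, Carrow 59891.237.
Highest priority: Brisco.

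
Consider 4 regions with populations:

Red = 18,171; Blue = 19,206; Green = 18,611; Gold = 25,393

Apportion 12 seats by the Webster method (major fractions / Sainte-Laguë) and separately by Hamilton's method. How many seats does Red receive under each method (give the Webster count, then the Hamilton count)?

3 and 2

Webster: Red 3, Blue 3, Green 3, Gold 3.
Hamilton: Red 2, Blue 3, Green 3, Gold 4.
Red gets 3 under Webster and 2 under Hamilton.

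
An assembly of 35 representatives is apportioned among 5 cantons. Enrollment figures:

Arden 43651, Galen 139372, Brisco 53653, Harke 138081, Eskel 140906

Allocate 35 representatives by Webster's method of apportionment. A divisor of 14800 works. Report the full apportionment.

With modified divisor 14800: modified quotas Arden 2.949, Galen 9.417, Brisco 3.625, Harke 9.330, Eskel 9.521.
Rounding to the nearest integer: Arden 3, Galen 9, Brisco 4, Harke 9, Eskel 10 (total 35).

Arden 3, Galen 9, Brisco 4, Harke 9, Eskel 10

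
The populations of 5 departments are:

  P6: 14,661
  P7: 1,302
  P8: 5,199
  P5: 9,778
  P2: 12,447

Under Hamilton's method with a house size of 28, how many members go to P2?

8

Total 43387; standard divisor 43387/28 ≈ 1549.536.
Standard quotas: P6 9.4615, P7 0.8403, P8 3.3552, P5 6.3103, P2 8.0327.
Lower quotas: P6 9, P7 0, P8 3, P5 6, P2 8 (sum 26, leaving 2 seats).
Remainders in descending order: P7 0.8403, P6 0.4615, P8 0.3552, P5 0.3103, P2 0.0327.
The surplus seats go to P7, P6.
P2 receives 8.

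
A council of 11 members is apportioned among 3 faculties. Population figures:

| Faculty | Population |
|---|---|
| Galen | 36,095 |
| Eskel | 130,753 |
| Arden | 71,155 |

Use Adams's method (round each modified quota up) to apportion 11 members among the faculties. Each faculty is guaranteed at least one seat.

Galen: 2, Eskel: 6, Arden: 3

Standard divisor 238003/11 ≈ 21636.636; standard quotas: Galen 1.668, Eskel 6.043, Arden 3.289.
Rounding up gives 2, 7, 4 = 13 seats, so the divisor must be adjusted.
With modified divisor 24900: modified quotas Galen 1.450, Eskel 5.251, Arden 2.858.
Rounding up: Galen 2, Eskel 6, Arden 3 (total 11).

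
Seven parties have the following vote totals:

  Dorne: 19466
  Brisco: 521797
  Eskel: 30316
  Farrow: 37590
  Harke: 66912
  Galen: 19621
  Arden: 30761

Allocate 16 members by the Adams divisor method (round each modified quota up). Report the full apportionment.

Standard divisor 726463/16 ≈ 45403.938; standard quotas: Dorne 0.429, Brisco 11.492, Eskel 0.668, Farrow 0.828, Harke 1.474, Galen 0.432, Arden 0.677.
Rounding up gives 1, 12, 1, 1, 2, 1, 1 = 19 seats, so the divisor must be adjusted.
With modified divisor 61600: modified quotas Dorne 0.316, Brisco 8.471, Eskel 0.492, Farrow 0.610, Harke 1.086, Galen 0.319, Arden 0.499.
Rounding up: Dorne 1, Brisco 9, Eskel 1, Farrow 1, Harke 2, Galen 1, Arden 1 (total 16).

Dorne 1, Brisco 9, Eskel 1, Farrow 1, Harke 2, Galen 1, Arden 1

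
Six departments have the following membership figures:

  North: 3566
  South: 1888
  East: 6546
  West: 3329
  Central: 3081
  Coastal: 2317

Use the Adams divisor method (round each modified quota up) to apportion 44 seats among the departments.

North=8, South=4, East=13, West=7, Central=7, Coastal=5

Standard divisor 20727/44 ≈ 471.068; standard quotas: North 7.570, South 4.008, East 13.896, West 7.067, Central 6.540, Coastal 4.919.
Rounding up gives 8, 5, 14, 8, 7, 5 = 47 seats, so the divisor must be adjusted.
With modified divisor 506: modified quotas North 7.047, South 3.731, East 12.937, West 6.579, Central 6.089, Coastal 4.579.
Rounding up: North 8, South 4, East 13, West 7, Central 7, Coastal 5 (total 44).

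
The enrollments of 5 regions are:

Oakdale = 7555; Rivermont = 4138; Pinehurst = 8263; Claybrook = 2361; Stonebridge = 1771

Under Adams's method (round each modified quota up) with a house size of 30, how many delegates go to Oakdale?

9

Standard divisor 24088/30 ≈ 802.933; standard quotas: Oakdale 9.409, Rivermont 5.154, Pinehurst 10.291, Claybrook 2.940, Stonebridge 2.206.
Rounding up gives 10, 6, 11, 3, 3 = 33 seats, so the divisor must be adjusted.
With modified divisor 860: modified quotas Oakdale 8.785, Rivermont 4.812, Pinehurst 9.608, Claybrook 2.745, Stonebridge 2.059.
Rounding up: Oakdale 9, Rivermont 5, Pinehurst 10, Claybrook 3, Stonebridge 3 (total 30).
Oakdale receives 9.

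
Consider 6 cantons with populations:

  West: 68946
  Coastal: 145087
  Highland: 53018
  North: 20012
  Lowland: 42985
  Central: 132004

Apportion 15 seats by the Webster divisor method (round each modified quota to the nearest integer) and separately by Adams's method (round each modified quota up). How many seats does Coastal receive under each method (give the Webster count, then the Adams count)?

Webster: West 2, Coastal 5, Highland 2, North 1, Lowland 1, Central 4.
Adams: West 2, Coastal 4, Highland 2, North 1, Lowland 2, Central 4.
Coastal gets 5 under Webster and 4 under Adams.

5 and 4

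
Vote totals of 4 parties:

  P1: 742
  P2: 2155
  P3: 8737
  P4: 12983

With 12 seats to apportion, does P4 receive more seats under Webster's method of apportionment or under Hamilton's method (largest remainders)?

Webster: P1 0, P2 1, P3 4, P4 7.
Hamilton: P1 1, P2 1, P3 4, P4 6.
P4 gets 7 under Webster and 6 under Hamilton.

Webster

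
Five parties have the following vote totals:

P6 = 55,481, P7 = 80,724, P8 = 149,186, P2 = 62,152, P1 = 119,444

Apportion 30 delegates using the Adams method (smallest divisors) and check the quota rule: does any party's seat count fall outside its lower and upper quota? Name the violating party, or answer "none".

Standard quotas: P6 3.564, P7 5.186, P8 9.584, P2 3.993, P1 7.673.
Adams allocation: P6 4, P7 5, P8 9, P2 4, P1 8.
Every allocation lies between the lower and upper quota.

none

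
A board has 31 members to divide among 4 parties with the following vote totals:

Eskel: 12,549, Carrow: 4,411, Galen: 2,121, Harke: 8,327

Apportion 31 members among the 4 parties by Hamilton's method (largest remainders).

Standard divisor: 27408 ÷ 31 ≈ 884.129.
Standard quotas: Eskel 14.1936, Carrow 4.9891, Galen 2.3990, Harke 9.4183.
Lower quotas: Eskel 14, Carrow 4, Galen 2, Harke 9 (sum 29, leaving 2 seats).
Remainders in descending order: Carrow 0.9891, Harke 0.4183, Galen 0.3990, Eskel 0.1936.
The surplus seats go to Carrow, Harke.

Eskel: 14; Carrow: 5; Galen: 2; Harke: 10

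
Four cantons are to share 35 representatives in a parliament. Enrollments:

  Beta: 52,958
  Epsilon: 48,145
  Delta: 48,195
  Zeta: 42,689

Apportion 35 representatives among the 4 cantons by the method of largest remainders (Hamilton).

Total 191987; standard divisor 191987/35 ≈ 5485.343.
Standard quotas: Beta 9.6545, Epsilon 8.7770, Delta 8.7861, Zeta 7.7824.
Lower quotas: Beta 9, Epsilon 8, Delta 8, Zeta 7 (sum 32, leaving 3 seats).
Remainders in descending order: Delta 0.7861, Zeta 0.7824, Epsilon 0.7770, Beta 0.6545.
The surplus seats go to Delta, Zeta, Epsilon.

Beta 9; Epsilon 9; Delta 9; Zeta 8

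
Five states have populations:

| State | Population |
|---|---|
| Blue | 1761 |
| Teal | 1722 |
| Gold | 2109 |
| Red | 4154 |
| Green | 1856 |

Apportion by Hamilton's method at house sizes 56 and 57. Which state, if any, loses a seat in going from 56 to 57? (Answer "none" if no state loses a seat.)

none

At 56 seats: Blue 9, Teal 8, Gold 10, Red 20, Green 9.
At 57 seats: Blue 9, Teal 9, Gold 10, Red 20, Green 9.
No state's allocation decreased.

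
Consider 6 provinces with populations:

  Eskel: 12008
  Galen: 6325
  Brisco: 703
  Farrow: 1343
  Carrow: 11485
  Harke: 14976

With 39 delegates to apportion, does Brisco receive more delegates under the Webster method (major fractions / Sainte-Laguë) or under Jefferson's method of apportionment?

Webster: Eskel 10, Galen 5, Brisco 1, Farrow 1, Carrow 10, Harke 12.
Jefferson: Eskel 10, Galen 5, Brisco 0, Farrow 1, Carrow 10, Harke 13.
Brisco gets 1 under Webster and 0 under Jefferson.

Webster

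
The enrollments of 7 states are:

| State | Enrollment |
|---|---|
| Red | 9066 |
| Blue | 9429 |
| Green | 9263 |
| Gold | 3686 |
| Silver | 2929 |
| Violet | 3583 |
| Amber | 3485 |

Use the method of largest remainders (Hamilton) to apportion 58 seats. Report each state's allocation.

Total 41441; standard divisor 41441/58 ≈ 714.5.
Standard quotas: Red 12.6886, Blue 13.1966, Green 12.9643, Gold 5.1589, Silver 4.0994, Violet 5.0147, Amber 4.8775.
Lower quotas: Red 12, Blue 13, Green 12, Gold 5, Silver 4, Violet 5, Amber 4 (sum 55, leaving 3 seats).
Remainders in descending order: Green 0.9643, Amber 0.8775, Red 0.6886, Blue 0.1966, Gold 0.1589, Silver 0.0994, Violet 0.0147.
Largest remainders: Green, Amber, Red receive the extra seats.

Red=13, Blue=13, Green=13, Gold=5, Silver=4, Violet=5, Amber=5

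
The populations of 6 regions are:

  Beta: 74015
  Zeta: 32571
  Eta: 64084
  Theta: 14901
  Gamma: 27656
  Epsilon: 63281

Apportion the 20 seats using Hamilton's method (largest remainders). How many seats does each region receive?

Beta 5, Zeta 2, Eta 5, Theta 1, Gamma 2, Epsilon 5

Standard divisor: 276508 ÷ 20 ≈ 13825.4.
Standard quotas: Beta 5.3536, Zeta 2.3559, Eta 4.6352, Theta 1.0778, Gamma 2.0004, Epsilon 4.5772.
Lower quotas: Beta 5, Zeta 2, Eta 4, Theta 1, Gamma 2, Epsilon 4 (sum 18, leaving 2 seats).
Remainders in descending order: Eta 0.6352, Epsilon 0.5772, Zeta 0.3559, Beta 0.3536, Theta 0.0778, Gamma 0.0004.
The surplus seats go to Eta, Epsilon.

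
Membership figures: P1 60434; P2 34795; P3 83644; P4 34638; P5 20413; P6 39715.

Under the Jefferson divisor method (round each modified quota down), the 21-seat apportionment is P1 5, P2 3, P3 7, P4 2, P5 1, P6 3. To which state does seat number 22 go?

P4

Priority for the next seat is population ÷ (current seats + 1).
Priorities: P1 10072.333, P2 8698.750, P3 10455.500, P4 11546.000, P5 10206.500, P6 9928.750.
Highest priority: P4.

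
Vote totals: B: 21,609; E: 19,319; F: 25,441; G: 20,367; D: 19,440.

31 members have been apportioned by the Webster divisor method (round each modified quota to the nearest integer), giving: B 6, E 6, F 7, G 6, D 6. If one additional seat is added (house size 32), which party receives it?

F

Priority for the next seat is population ÷ (current seats + 0.5).
Priorities: B 3324.462, E 2972.154, F 3392.133, G 3133.385, D 2990.769.
Highest priority: F.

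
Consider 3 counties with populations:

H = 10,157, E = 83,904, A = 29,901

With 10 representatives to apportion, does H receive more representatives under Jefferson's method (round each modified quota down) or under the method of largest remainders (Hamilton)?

Jefferson: H 0, E 8, A 2.
Hamilton: H 1, E 7, A 2.
H gets 0 under Jefferson and 1 under Hamilton.

Hamilton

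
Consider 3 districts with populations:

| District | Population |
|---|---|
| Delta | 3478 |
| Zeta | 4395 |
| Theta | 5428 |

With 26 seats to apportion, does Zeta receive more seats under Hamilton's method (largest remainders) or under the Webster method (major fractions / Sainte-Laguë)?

Hamilton: Delta 7, Zeta 8, Theta 11.
Webster: Delta 7, Zeta 9, Theta 10.
Zeta gets 8 under Hamilton and 9 under Webster.

Webster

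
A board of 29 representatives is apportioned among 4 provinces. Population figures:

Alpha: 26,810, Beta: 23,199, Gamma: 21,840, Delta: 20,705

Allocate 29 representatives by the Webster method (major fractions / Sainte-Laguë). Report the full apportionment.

Standard divisor 92554/29 ≈ 3191.517; standard quotas: Alpha 8.400, Beta 7.269, Gamma 6.843, Delta 6.488.
Rounding to the nearest integer gives 8, 7, 7, 6 = 28 seats, so the divisor must be adjusted.
With modified divisor 3170: modified quotas Alpha 8.457, Beta 7.318, Gamma 6.890, Delta 6.532.
Rounding to the nearest integer: Alpha 8, Beta 7, Gamma 7, Delta 7 (total 29).

Alpha 8, Beta 7, Gamma 7, Delta 7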